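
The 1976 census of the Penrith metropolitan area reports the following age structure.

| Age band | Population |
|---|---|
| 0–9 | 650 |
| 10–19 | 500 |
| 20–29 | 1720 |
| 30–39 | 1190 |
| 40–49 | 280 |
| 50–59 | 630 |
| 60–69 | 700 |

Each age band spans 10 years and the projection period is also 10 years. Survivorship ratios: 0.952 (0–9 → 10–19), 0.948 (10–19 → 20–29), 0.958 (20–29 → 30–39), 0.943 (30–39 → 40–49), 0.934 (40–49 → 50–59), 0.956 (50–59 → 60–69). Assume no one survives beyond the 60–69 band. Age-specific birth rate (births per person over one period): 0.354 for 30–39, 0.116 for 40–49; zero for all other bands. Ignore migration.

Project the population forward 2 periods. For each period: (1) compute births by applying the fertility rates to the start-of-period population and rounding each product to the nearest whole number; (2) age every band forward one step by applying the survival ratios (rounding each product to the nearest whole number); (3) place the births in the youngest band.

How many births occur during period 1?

453

Call the groups 1 to 7, youngest first.
Period 1.
Births: 1190 × 0.354 = 421 ; 280 × 0.116 = 32 ⇒ total 453
Group 2: 650 × 0.952 = 619
Group 3: 500 × 0.948 = 474
Group 4: 1720 × 0.958 = 1648
Group 5: 1190 × 0.943 = 1122
Group 6: 280 × 0.934 = 262
Group 7: 630 × 0.956 = 602
End of period: [453, 619, 474, 1648, 1122, 262, 602]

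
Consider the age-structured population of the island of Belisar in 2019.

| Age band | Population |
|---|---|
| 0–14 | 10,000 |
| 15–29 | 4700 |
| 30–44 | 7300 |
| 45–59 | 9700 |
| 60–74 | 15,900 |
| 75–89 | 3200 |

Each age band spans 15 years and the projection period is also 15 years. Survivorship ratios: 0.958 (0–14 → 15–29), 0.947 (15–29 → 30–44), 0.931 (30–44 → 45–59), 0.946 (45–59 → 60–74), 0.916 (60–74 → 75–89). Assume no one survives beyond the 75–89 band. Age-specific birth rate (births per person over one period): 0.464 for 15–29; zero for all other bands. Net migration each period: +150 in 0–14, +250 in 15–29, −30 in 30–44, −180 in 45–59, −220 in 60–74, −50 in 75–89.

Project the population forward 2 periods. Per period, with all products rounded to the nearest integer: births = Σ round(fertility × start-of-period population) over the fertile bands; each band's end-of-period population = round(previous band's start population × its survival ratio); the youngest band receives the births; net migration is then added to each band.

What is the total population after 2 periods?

34602

Call the bands 1 to 6, youngest first.
Period 1:
Births: 4700 × 0.464 = 2181
Band 2: 10000 × 0.958 = 9580
Band 3: 4700 × 0.947 = 4451
Band 4: 7300 × 0.931 = 6796
Band 5: 9700 × 0.946 = 9176
Band 6: 15900 × 0.916 = 14564
Net migration: Band 1 + 150 → 2331; Band 2 + 250 → 9830; Band 3 − 30 → 4421; Band 4 − 180 → 6616; Band 5 − 220 → 8956; Band 6 − 50 → 14514
Giving 2331 / 9830 / 4421 / 6616 / 8956 / 14514.
Period 2:
Births: 9830 × 0.464 = 4561
Band 2: 2331 × 0.958 = 2233
Band 3: 9830 × 0.947 = 9309
Band 4: 4421 × 0.931 = 4116
Band 5: 6616 × 0.946 = 6259
Band 6: 8956 × 0.916 = 8204
Net migration: Band 1 + 150 → 4711; Band 2 + 250 → 2483; Band 3 − 30 → 9279; Band 4 − 180 → 3936; Band 5 − 220 → 6039; Band 6 − 50 → 8154
Giving 4711 / 2483 / 9279 / 3936 / 6039 / 8154.
Total after period 2: 4711 + 2483 + 9279 + 3936 + 6039 + 8154 = 34602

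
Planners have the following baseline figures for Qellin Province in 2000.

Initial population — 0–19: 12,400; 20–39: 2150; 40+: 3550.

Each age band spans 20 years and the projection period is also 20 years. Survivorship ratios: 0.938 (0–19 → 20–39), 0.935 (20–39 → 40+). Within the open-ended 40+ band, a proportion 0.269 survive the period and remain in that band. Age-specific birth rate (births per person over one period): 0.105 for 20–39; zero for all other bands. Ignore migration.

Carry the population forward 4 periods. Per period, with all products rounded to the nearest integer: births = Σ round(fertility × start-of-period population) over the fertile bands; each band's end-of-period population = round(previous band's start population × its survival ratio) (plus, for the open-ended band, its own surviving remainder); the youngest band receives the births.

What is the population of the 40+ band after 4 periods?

1969

— Period 1 —
Births: 2150 × 0.105 = 226
20–39: 12400 × 0.938 = 11631
40+: 2150 × 0.935 + 3550 × 0.269 = 2010 + 955 = 2965
Giving 226 / 11631 / 2965.
— Period 2 —
Births: 11631 × 0.105 = 1221
20–39: 226 × 0.938 = 212
40+: 11631 × 0.935 + 2965 × 0.269 = 10875 + 798 = 11673
Giving 1221 / 212 / 11673.
— Period 3 —
Births: 212 × 0.105 = 22
20–39: 1221 × 0.938 = 1145
40+: 212 × 0.935 + 11673 × 0.269 = 198 + 3140 = 3338
Giving 22 / 1145 / 3338.
— Period 4 —
Births: 1145 × 0.105 = 120
20–39: 22 × 0.938 = 21
40+: 1145 × 0.935 + 3338 × 0.269 = 1071 + 898 = 1969
Giving 120 / 21 / 1969.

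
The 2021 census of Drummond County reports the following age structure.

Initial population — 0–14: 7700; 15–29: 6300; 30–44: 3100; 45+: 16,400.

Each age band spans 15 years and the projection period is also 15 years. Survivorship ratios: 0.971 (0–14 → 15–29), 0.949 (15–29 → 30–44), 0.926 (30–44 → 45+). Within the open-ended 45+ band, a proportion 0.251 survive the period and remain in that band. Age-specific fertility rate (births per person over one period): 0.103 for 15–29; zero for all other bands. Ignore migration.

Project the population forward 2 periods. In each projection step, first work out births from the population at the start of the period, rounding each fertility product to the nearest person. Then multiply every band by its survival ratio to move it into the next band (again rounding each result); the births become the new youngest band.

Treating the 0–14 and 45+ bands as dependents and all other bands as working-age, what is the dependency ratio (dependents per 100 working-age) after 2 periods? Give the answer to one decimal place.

(Groups numbered youngest = 1 to oldest = 4.)
— Period 1 —
Births: 6300 * 0.103 = 649
Group 2: 7700 * 0.971 = 7477
Group 3: 6300 * 0.949 = 5979
Group 4: 3100 * 0.926 + 16400 * 0.251 = 2871 + 4116 = 6987
End of period: [649, 7477, 5979, 6987]
— Period 2 —
Births: 7477 * 0.103 = 770
Group 2: 649 * 0.971 = 630
Group 3: 7477 * 0.949 = 7096
Group 4: 5979 * 0.926 + 6987 * 0.251 = 5537 + 1754 = 7291
End of period: [770, 630, 7096, 7291]
Dependents (band 0–14 + band 45+) = 770 + 7291 = 8061; working-age = 7726; ratio = 8061/7726 × 100 = 104.3

104.3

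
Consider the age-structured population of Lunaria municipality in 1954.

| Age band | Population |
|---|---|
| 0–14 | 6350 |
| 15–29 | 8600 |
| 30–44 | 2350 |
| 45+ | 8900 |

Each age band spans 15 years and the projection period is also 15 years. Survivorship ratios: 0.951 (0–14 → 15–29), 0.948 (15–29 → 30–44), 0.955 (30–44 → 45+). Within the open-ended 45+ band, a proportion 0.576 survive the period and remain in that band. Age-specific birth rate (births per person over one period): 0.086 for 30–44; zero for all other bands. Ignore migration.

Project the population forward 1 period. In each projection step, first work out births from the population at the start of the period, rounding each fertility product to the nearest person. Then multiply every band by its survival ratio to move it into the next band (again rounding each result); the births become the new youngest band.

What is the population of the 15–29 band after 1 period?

6039

After projecting period 1:
Births: 2350 × 0.086 = 202
15–29: 6350 × 0.951 = 6039
30–44: 8600 × 0.948 = 8153
45+: 2350 × 0.955 + 8900 × 0.576 = 2244 + 5126 = 7370
Giving 202 / 6039 / 8153 / 7370.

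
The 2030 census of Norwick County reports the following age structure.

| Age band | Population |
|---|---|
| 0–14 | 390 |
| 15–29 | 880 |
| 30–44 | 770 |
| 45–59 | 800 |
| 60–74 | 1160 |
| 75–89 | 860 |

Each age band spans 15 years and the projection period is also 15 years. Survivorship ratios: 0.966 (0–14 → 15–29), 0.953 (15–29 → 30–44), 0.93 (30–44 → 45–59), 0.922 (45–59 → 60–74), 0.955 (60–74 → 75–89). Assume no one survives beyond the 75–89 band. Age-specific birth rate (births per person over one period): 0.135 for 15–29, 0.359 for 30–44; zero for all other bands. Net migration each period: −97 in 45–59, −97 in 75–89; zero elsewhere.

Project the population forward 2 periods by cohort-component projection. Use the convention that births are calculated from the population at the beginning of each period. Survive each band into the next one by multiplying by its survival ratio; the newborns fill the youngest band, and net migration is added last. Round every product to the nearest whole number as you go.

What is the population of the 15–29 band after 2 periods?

382

Period 1:
Births: 880 * 0.135 = 119  |  770 * 0.359 = 276 → total 395
15–29: 390 * 0.966 = 377
30–44: 880 * 0.953 = 839
45–59: 770 * 0.93 = 716
60–74: 800 * 0.922 = 738
75–89: 1160 * 0.955 = 1108
Net migration: 45–59 − 97 → 619; 75–89 − 97 → 1011
End of period: [395, 377, 839, 619, 738, 1011]
Period 2:
Births: 377 * 0.135 = 51  |  839 * 0.359 = 301 → total 352
15–29: 395 * 0.966 = 382
30–44: 377 * 0.953 = 359
45–59: 839 * 0.93 = 780
60–74: 619 * 0.922 = 571
75–89: 738 * 0.955 = 705
Net migration: 45–59 − 97 → 683; 75–89 − 97 → 608
End of period: [352, 382, 359, 683, 571, 608]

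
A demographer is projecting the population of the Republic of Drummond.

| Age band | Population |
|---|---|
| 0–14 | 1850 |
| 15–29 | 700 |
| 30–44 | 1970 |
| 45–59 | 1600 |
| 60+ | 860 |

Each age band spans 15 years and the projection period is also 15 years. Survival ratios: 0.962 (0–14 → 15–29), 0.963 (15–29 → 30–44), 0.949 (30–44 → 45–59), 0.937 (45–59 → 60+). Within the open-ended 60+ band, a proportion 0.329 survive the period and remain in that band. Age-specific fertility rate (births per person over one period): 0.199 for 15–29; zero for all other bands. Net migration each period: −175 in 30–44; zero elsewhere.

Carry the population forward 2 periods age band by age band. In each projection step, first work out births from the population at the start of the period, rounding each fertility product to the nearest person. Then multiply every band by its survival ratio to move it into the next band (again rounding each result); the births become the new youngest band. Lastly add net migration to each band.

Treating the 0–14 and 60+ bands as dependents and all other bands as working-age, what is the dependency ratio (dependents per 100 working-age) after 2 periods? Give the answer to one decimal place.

[period 1]
Births: 700 × 0.199 = 139
15–29: 1850 × 0.962 = 1780
30–44: 700 × 0.963 = 674
45–59: 1970 × 0.949 = 1870
60+: 1600 × 0.937 + 860 × 0.329 = 1499 + 283 = 1782
Net migration: 30–44 − 175 → 499
End of period: [139, 1780, 499, 1870, 1782]
[period 2]
Births: 1780 × 0.199 = 354
15–29: 139 × 0.962 = 134
30–44: 1780 × 0.963 = 1714
45–59: 499 × 0.949 = 474
60+: 1870 × 0.937 + 1782 × 0.329 = 1752 + 586 = 2338
Net migration: 30–44 − 175 → 1539
End of period: [354, 134, 1539, 474, 2338]
Dependents (band 0–14 + band 60+) = 354 + 2338 = 2692; working-age = 2147; ratio = 2692/2147 × 100 = 125.4

125.4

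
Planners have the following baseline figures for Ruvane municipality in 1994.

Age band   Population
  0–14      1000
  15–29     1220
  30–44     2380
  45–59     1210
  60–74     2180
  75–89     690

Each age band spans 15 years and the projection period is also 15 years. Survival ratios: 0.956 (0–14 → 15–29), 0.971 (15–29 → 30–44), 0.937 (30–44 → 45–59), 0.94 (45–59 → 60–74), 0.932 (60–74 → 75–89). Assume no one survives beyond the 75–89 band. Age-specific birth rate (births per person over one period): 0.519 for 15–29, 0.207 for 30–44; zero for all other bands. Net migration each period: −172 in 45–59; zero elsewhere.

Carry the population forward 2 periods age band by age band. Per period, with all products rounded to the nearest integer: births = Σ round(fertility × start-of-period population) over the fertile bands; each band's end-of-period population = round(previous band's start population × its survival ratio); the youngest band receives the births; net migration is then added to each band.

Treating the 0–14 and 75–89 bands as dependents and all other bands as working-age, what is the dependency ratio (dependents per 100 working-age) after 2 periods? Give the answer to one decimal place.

36.9

[period 1]
Births: 1220 × 0.519 = 633  |  2380 × 0.207 = 493 ⇒ total 1126
15–29: 1000 × 0.956 = 956
30–44: 1220 × 0.971 = 1185
45–59: 2380 × 0.937 = 2230
60–74: 1210 × 0.94 = 1137
75–89: 2180 × 0.932 = 2032
Net migration: 45–59 − 172 → 2058
End of period: [1126, 956, 1185, 2058, 1137, 2032]
[period 2]
Births: 956 × 0.519 = 496  |  1185 × 0.207 = 245 ⇒ total 741
15–29: 1126 × 0.956 = 1076
30–44: 956 × 0.971 = 928
45–59: 1185 × 0.937 = 1110
60–74: 2058 × 0.94 = 1935
75–89: 1137 × 0.932 = 1060
Net migration: 45–59 − 172 → 938
End of period: [741, 1076, 928, 938, 1935, 1060]
Dependents (band 0–14 + band 75–89) = 741 + 1060 = 1801; working-age = 4877; ratio = 1801/4877 × 100 = 36.9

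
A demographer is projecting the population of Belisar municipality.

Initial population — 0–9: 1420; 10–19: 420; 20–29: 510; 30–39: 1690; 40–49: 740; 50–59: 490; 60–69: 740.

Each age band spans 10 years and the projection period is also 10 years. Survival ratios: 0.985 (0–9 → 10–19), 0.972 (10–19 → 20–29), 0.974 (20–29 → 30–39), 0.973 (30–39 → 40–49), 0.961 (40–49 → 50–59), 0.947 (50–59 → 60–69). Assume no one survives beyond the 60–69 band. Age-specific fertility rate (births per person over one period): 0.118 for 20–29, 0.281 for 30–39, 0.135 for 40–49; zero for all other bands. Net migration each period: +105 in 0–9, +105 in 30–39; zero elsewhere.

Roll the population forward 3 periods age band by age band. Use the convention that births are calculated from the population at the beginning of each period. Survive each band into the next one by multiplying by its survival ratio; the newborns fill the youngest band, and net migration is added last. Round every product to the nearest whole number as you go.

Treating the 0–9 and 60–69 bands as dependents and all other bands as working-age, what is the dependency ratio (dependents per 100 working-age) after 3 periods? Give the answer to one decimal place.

[period 1]
Births: 510 × 0.118 = 60  |  1690 × 0.281 = 475  |  740 × 0.135 = 100 ⇒ total 635
10–19: 1420 × 0.985 = 1399
20–29: 420 × 0.972 = 408
30–39: 510 × 0.974 = 497
40–49: 1690 × 0.973 = 1644
50–59: 740 × 0.961 = 711
60–69: 490 × 0.947 = 464
Net migration: 0–9 + 105 → 740; 30–39 + 105 → 602
Giving 740 / 1399 / 408 / 602 / 1644 / 711 / 464.
[period 2]
Births: 408 × 0.118 = 48  |  602 × 0.281 = 169  |  1644 × 0.135 = 222 ⇒ total 439
10–19: 740 × 0.985 = 729
20–29: 1399 × 0.972 = 1360
30–39: 408 × 0.974 = 397
40–49: 602 × 0.973 = 586
50–59: 1644 × 0.961 = 1580
60–69: 711 × 0.947 = 673
Net migration: 0–9 + 105 → 544; 30–39 + 105 → 502
Giving 544 / 729 / 1360 / 502 / 586 / 1580 / 673.
[period 3]
Births: 1360 × 0.118 = 160  |  502 × 0.281 = 141  |  586 × 0.135 = 79 ⇒ total 380
10–19: 544 × 0.985 = 536
20–29: 729 × 0.972 = 709
30–39: 1360 × 0.974 = 1325
40–49: 502 × 0.973 = 488
50–59: 586 × 0.961 = 563
60–69: 1580 × 0.947 = 1496
Net migration: 0–9 + 105 → 485; 30–39 + 105 → 1430
Giving 485 / 536 / 709 / 1430 / 488 / 563 / 1496.
Dependents (band 0–9 + band 60–69) = 485 + 1496 = 1981; working-age = 3726; ratio = 1981/3726 × 100 = 53.2

53.2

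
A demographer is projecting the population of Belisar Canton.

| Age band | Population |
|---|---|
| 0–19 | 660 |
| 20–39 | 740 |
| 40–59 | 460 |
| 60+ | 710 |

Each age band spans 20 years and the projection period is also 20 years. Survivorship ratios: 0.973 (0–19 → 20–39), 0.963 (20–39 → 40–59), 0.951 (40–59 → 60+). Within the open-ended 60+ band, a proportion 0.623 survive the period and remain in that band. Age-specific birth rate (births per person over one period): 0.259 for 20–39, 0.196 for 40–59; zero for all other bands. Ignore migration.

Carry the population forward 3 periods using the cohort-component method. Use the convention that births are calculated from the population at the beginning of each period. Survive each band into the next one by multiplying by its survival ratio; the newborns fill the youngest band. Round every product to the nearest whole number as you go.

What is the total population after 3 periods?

Period 1:
Births: 740 * 0.259 = 192 ; 460 * 0.196 = 90 → total 282
20–39: 660 * 0.973 = 642
40–59: 740 * 0.963 = 713
60+: 460 * 0.951 + 710 * 0.623 = 437 + 442 = 879
Giving 282 / 642 / 713 / 879.
Period 2:
Births: 642 * 0.259 = 166 ; 713 * 0.196 = 140 → total 306
20–39: 282 * 0.973 = 274
40–59: 642 * 0.963 = 618
60+: 713 * 0.951 + 879 * 0.623 = 678 + 548 = 1226
Giving 306 / 274 / 618 / 1226.
Period 3:
Births: 274 * 0.259 = 71 ; 618 * 0.196 = 121 → total 192
20–39: 306 * 0.973 = 298
40–59: 274 * 0.963 = 264
60+: 618 * 0.951 + 1226 * 0.623 = 588 + 764 = 1352
Giving 192 / 298 / 264 / 1352.
Total after period 3: 192 + 298 + 264 + 1352 = 2106

2106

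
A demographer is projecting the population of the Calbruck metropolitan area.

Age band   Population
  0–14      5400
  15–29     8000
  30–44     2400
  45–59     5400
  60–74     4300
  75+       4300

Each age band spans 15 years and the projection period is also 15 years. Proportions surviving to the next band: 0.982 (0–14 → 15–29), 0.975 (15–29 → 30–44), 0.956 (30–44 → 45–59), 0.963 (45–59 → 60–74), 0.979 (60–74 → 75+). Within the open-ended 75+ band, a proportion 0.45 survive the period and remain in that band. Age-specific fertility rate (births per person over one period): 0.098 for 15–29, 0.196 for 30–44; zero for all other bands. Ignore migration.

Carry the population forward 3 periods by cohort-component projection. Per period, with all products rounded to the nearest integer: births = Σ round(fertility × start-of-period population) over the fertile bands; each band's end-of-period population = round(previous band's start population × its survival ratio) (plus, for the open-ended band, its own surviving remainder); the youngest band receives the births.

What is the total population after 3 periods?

22168

(Bands numbered youngest = 1 to oldest = 6.)
Period 1:
Births: 8000 × 0.098 = 784, 2400 × 0.196 = 470 → 1254
Band 2: 5400 × 0.982 = 5303
Band 3: 8000 × 0.975 = 7800
Band 4: 2400 × 0.956 = 2294
Band 5: 5400 × 0.963 = 5200
Band 6: 4300 × 0.979 + 4300 × 0.45 = 4210 + 1935 = 6145
End of period: [1254, 5303, 7800, 2294, 5200, 6145]
Period 2:
Births: 5303 × 0.098 = 520, 7800 × 0.196 = 1529 → 2049
Band 2: 1254 × 0.982 = 1231
Band 3: 5303 × 0.975 = 5170
Band 4: 7800 × 0.956 = 7457
Band 5: 2294 × 0.963 = 2209
Band 6: 5200 × 0.979 + 6145 × 0.45 = 5091 + 2765 = 7856
End of period: [2049, 1231, 5170, 7457, 2209, 7856]
Period 3:
Births: 1231 × 0.098 = 121, 5170 × 0.196 = 1013 → 1134
Band 2: 2049 × 0.982 = 2012
Band 3: 1231 × 0.975 = 1200
Band 4: 5170 × 0.956 = 4943
Band 5: 7457 × 0.963 = 7181
Band 6: 2209 × 0.979 + 7856 × 0.45 = 2163 + 3535 = 5698
End of period: [1134, 2012, 1200, 4943, 7181, 5698]
Total after period 3: 1134 + 2012 + 1200 + 4943 + 7181 + 5698 = 22168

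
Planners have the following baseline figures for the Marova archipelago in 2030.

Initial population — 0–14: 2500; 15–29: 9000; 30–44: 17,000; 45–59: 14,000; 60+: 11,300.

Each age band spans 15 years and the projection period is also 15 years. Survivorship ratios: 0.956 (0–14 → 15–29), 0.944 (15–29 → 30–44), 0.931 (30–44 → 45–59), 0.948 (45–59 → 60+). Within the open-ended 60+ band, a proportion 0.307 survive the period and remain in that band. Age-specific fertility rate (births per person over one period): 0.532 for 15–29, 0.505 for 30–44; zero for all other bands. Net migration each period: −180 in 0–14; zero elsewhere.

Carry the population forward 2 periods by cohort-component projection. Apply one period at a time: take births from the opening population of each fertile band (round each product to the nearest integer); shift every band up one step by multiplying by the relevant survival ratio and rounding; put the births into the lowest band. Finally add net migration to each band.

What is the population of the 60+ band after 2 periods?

Call the groups 1 to 5, youngest first.
Period 1:
Births: 9000 × 0.532 = 4788  |  17000 × 0.505 = 8585 — total 13373
Group 2: 2500 × 0.956 = 2390
Group 3: 9000 × 0.944 = 8496
Group 4: 17000 × 0.931 = 15827
Group 5: 14000 × 0.948 + 11300 × 0.307 = 13272 + 3469 = 16741
Net migration: Group 1 − 180 → 13193
Giving 13193 / 2390 / 8496 / 15827 / 16741.
Period 2:
Births: 2390 × 0.532 = 1271  |  8496 × 0.505 = 4290 — total 5561
Group 2: 13193 × 0.956 = 12613
Group 3: 2390 × 0.944 = 2256
Group 4: 8496 × 0.931 = 7910
Group 5: 15827 × 0.948 + 16741 × 0.307 = 15004 + 5139 = 20143
Net migration: Group 1 − 180 → 5381
Giving 5381 / 12613 / 2256 / 7910 / 20143.

20143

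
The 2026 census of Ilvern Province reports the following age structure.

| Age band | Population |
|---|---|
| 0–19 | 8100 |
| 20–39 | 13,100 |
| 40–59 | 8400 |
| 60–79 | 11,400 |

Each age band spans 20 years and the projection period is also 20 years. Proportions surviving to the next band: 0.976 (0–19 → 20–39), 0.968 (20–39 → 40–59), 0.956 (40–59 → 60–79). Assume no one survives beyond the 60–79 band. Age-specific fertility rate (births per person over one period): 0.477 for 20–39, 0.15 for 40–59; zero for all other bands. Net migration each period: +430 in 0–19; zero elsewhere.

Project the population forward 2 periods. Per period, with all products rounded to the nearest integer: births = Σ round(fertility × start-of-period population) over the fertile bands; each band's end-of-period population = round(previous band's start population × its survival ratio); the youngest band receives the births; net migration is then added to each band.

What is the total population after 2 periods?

33627

Let group 1 be 0–19 through group 4 = 60–79.
[period 1]
Births: 13100 × 0.477 = 6249, 8400 × 0.15 = 1260 ⇒ total 7509
Group 2: 8100 × 0.976 = 7906
Group 3: 13100 × 0.968 = 12681
Group 4: 8400 × 0.956 = 8030
Net migration: Group 1 + 430 → 7939
Giving 7939 / 7906 / 12681 / 8030.
[period 2]
Births: 7906 × 0.477 = 3771, 12681 × 0.15 = 1902 ⇒ total 5673
Group 2: 7939 × 0.976 = 7748
Group 3: 7906 × 0.968 = 7653
Group 4: 12681 × 0.956 = 12123
Net migration: Group 1 + 430 → 6103
Giving 6103 / 7748 / 7653 / 12123.
Total after period 2: 6103 + 7748 + 7653 + 12123 = 33627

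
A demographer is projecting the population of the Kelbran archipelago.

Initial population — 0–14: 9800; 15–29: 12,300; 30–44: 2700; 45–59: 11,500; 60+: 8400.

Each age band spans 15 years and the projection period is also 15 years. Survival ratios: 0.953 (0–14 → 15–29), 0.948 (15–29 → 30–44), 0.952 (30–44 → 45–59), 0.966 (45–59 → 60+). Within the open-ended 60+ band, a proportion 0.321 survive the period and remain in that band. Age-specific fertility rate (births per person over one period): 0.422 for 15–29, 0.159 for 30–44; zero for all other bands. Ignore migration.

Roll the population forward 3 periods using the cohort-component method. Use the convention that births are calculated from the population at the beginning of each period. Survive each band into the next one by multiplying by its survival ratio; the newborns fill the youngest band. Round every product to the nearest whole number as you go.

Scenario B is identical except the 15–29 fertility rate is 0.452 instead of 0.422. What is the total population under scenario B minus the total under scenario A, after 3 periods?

920

[period 1]
Births: 12300 × 0.422 = 5191 ; 2700 × 0.159 = 429 — total 5620
15–29: 9800 × 0.953 = 9339
30–44: 12300 × 0.948 = 11660
45–59: 2700 × 0.952 = 2570
60+: 11500 × 0.966 + 8400 × 0.321 = 11109 + 2696 = 13805
→ [5620, 9339, 11660, 2570, 13805]
[period 2]
Births: 9339 × 0.422 = 3941 ; 11660 × 0.159 = 1854 — total 5795
15–29: 5620 × 0.953 = 5356
30–44: 9339 × 0.948 = 8853
45–59: 11660 × 0.952 = 11100
60+: 2570 × 0.966 + 13805 × 0.321 = 2483 + 4431 = 6914
→ [5795, 5356, 8853, 11100, 6914]
[period 3]
Births: 5356 × 0.422 = 2260 ; 8853 × 0.159 = 1408 — total 3668
15–29: 5795 × 0.953 = 5523
30–44: 5356 × 0.948 = 5077
45–59: 8853 × 0.952 = 8428
60+: 11100 × 0.966 + 6914 × 0.321 = 10723 + 2219 = 12942
→ [3668, 5523, 5077, 8428, 12942]
Scenario A total after 3 periods: 35638
Scenario B projection —
[period 1]
Births: 12300 × 0.452 = 5560 ; 2700 × 0.159 = 429 — total 5989
15–29: 9800 × 0.953 = 9339
30–44: 12300 × 0.948 = 11660
45–59: 2700 × 0.952 = 2570
60+: 11500 × 0.966 + 8400 × 0.321 = 11109 + 2696 = 13805
→ [5989, 9339, 11660, 2570, 13805]
[period 2]
Births: 9339 × 0.452 = 4221 ; 11660 × 0.159 = 1854 — total 6075
15–29: 5989 × 0.953 = 5708
30–44: 9339 × 0.948 = 8853
45–59: 11660 × 0.952 = 11100
60+: 2570 × 0.966 + 13805 × 0.321 = 2483 + 4431 = 6914
→ [6075, 5708, 8853, 11100, 6914]
[period 3]
Births: 5708 × 0.452 = 2580 ; 8853 × 0.159 = 1408 — total 3988
15–29: 6075 × 0.953 = 5789
30–44: 5708 × 0.948 = 5411
45–59: 8853 × 0.952 = 8428
60+: 11100 × 0.966 + 6914 × 0.321 = 10723 + 2219 = 12942
→ [3988, 5789, 5411, 8428, 12942]
Scenario B total after 3 periods: 36558
Difference B − A = 36558 − 35638 = 920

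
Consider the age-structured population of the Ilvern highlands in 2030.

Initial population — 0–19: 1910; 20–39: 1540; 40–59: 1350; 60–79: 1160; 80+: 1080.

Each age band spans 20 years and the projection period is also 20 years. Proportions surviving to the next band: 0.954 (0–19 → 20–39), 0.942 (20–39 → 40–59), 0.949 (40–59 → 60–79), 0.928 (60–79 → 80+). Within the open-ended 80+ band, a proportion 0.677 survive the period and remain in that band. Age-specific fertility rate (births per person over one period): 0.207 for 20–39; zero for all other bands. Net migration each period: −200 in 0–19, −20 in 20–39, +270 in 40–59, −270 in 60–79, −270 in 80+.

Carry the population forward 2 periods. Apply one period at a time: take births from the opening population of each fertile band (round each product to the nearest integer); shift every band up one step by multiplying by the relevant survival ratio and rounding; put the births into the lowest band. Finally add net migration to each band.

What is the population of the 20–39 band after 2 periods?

— Period 1 —
Births: 1540 * 0.207 = 319
20–39: 1910 * 0.954 = 1822
40–59: 1540 * 0.942 = 1451
60–79: 1350 * 0.949 = 1281
80+: 1160 * 0.928 + 1080 * 0.677 = 1076 + 731 = 1807
Net migration: 0–19 − 200 → 119; 20–39 − 20 → 1802; 40–59 + 270 → 1721; 60–79 − 270 → 1011; 80+ − 270 → 1537
End of period: [119, 1802, 1721, 1011, 1537]
— Period 2 —
Births: 1802 * 0.207 = 373
20–39: 119 * 0.954 = 114
40–59: 1802 * 0.942 = 1697
60–79: 1721 * 0.949 = 1633
80+: 1011 * 0.928 + 1537 * 0.677 = 938 + 1041 = 1979
Net migration: 0–19 − 200 → 173; 20–39 − 20 → 94; 40–59 + 270 → 1967; 60–79 − 270 → 1363; 80+ − 270 → 1709
End of period: [173, 94, 1967, 1363, 1709]

94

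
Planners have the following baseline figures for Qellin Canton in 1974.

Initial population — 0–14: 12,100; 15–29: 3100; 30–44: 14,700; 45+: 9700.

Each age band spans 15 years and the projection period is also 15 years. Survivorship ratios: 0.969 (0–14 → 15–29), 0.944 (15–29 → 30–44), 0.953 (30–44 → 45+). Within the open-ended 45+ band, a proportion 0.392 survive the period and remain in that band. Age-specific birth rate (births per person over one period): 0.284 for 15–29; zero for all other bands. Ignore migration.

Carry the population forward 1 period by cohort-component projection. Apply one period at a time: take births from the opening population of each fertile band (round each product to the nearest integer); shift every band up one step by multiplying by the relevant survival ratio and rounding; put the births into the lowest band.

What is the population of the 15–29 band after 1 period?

[period 1]
Births: 3100 * 0.284 = 880
15–29: 12100 * 0.969 = 11725
30–44: 3100 * 0.944 = 2926
45+: 14700 * 0.953 + 9700 * 0.392 = 14009 + 3802 = 17811
→ [880, 11725, 2926, 17811]

11725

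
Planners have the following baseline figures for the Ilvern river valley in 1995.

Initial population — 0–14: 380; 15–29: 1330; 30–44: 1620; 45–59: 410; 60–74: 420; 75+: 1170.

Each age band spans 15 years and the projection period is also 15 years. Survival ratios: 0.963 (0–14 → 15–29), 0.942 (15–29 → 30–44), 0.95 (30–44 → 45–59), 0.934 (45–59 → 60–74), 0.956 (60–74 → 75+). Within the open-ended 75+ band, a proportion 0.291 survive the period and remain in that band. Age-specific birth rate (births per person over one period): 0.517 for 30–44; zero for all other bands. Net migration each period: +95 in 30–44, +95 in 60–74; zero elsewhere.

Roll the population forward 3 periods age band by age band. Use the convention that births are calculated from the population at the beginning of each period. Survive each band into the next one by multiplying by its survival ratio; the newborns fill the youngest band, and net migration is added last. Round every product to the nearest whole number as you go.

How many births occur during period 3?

227

Let band 1 be 0–14 through band 6 = 75+.
Period 1.
Births: 1620 × 0.517 = 838
Band 2: 380 × 0.963 = 366
Band 3: 1330 × 0.942 = 1253
Band 4: 1620 × 0.95 = 1539
Band 5: 410 × 0.934 = 383
Band 6: 420 × 0.956 + 1170 × 0.291 = 402 + 340 = 742
Net migration: Band 3 + 95 → 1348; Band 5 + 95 → 478
→ [838, 366, 1348, 1539, 478, 742]
Period 2.
Births: 1348 × 0.517 = 697
Band 2: 838 × 0.963 = 807
Band 3: 366 × 0.942 = 345
Band 4: 1348 × 0.95 = 1281
Band 5: 1539 × 0.934 = 1437
Band 6: 478 × 0.956 + 742 × 0.291 = 457 + 216 = 673
Net migration: Band 3 + 95 → 440; Band 5 + 95 → 1532
→ [697, 807, 440, 1281, 1532, 673]
Period 3.
Births: 440 × 0.517 = 227
Band 2: 697 × 0.963 = 671
Band 3: 807 × 0.942 = 760
Band 4: 440 × 0.95 = 418
Band 5: 1281 × 0.934 = 1196
Band 6: 1532 × 0.956 + 673 × 0.291 = 1465 + 196 = 1661
Net migration: Band 3 + 95 → 855; Band 5 + 95 → 1291
→ [227, 671, 855, 418, 1291, 1661]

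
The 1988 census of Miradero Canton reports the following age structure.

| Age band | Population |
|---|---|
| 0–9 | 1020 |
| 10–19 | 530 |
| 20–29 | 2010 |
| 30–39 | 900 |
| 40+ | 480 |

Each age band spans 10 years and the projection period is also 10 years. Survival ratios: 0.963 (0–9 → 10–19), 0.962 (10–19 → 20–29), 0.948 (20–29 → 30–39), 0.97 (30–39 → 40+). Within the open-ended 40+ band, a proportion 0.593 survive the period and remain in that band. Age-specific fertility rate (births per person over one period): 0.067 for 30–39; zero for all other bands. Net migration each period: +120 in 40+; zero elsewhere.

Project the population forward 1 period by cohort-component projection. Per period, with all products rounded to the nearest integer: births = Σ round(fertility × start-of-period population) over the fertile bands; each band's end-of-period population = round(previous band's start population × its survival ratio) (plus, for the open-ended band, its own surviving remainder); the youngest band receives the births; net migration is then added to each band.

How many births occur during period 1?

Let band 1 be 0–9 through band 5 = 40+.
Period 1.
Births: 900 × 0.067 = 60
Band 2: 1020 × 0.963 = 982
Band 3: 530 × 0.962 = 510
Band 4: 2010 × 0.948 = 1905
Band 5: 900 × 0.97 + 480 × 0.593 = 873 + 285 = 1158
Net migration: Band 5 + 120 → 1278
Population now: 0–9=60, 10–19=982, 20–29=510, 30–39=1905, 40+=1278

60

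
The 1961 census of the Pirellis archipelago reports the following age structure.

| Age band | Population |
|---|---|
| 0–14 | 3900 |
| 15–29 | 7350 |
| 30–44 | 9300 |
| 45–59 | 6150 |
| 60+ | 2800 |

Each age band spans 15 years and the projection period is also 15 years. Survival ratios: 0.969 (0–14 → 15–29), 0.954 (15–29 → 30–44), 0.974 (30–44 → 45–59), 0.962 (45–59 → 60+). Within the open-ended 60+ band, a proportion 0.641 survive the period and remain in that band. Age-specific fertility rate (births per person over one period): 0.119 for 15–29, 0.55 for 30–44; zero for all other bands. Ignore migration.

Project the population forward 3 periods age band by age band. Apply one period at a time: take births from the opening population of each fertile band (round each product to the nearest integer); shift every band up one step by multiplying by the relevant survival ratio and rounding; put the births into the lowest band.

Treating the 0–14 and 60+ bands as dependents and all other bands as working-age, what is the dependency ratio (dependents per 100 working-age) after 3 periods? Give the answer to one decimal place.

136.1

(Groups numbered youngest = 1 to oldest = 5.)
After projecting period 1:
Births: 7350 * 0.119 = 875 ; 9300 * 0.55 = 5115 → 5990
Group 2: 3900 * 0.969 = 3779
Group 3: 7350 * 0.954 = 7012
Group 4: 9300 * 0.974 = 9058
Group 5: 6150 * 0.962 + 2800 * 0.641 = 5916 + 1795 = 7711
Population now: 0–14=5990, 15–29=3779, 30–44=7012, 45–59=9058, 60+=7711
After projecting period 2:
Births: 3779 * 0.119 = 450 ; 7012 * 0.55 = 3857 → 4307
Group 2: 5990 * 0.969 = 5804
Group 3: 3779 * 0.954 = 3605
Group 4: 7012 * 0.974 = 6830
Group 5: 9058 * 0.962 + 7711 * 0.641 = 8714 + 4943 = 13657
Population now: 0–14=4307, 15–29=5804, 30–44=3605, 45–59=6830, 60+=13657
After projecting period 3:
Births: 5804 * 0.119 = 691 ; 3605 * 0.55 = 1983 → 2674
Group 2: 4307 * 0.969 = 4173
Group 3: 5804 * 0.954 = 5537
Group 4: 3605 * 0.974 = 3511
Group 5: 6830 * 0.962 + 13657 * 0.641 = 6570 + 8754 = 15324
Population now: 0–14=2674, 15–29=4173, 30–44=5537, 45–59=3511, 60+=15324
Dependents (band 0–14 + band 60+) = 2674 + 15324 = 17998; working-age = 13221; ratio = 17998/13221 × 100 = 136.1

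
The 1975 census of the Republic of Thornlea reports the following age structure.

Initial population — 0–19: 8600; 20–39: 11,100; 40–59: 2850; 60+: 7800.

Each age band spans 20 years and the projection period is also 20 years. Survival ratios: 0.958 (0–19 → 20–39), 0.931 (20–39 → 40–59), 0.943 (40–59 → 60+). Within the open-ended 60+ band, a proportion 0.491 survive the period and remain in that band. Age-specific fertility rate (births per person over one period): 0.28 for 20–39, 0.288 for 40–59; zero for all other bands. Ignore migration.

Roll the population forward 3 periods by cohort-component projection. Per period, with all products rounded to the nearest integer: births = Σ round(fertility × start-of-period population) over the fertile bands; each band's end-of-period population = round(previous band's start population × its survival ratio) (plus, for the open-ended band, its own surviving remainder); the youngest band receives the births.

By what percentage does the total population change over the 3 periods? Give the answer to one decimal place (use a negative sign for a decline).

-16.3

After projecting period 1:
Births: 11100 × 0.28 = 3108  |  2850 × 0.288 = 821 — total 3929
20–39: 8600 × 0.958 = 8239
40–59: 11100 × 0.931 = 10334
60+: 2850 × 0.943 + 7800 × 0.491 = 2688 + 3830 = 6518
Giving 3929 / 8239 / 10334 / 6518.
After projecting period 2:
Births: 8239 × 0.28 = 2307  |  10334 × 0.288 = 2976 — total 5283
20–39: 3929 × 0.958 = 3764
40–59: 8239 × 0.931 = 7671
60+: 10334 × 0.943 + 6518 × 0.491 = 9745 + 3200 = 12945
Giving 5283 / 3764 / 7671 / 12945.
After projecting period 3:
Births: 3764 × 0.28 = 1054  |  7671 × 0.288 = 2209 — total 3263
20–39: 5283 × 0.958 = 5061
40–59: 3764 × 0.931 = 3504
60+: 7671 × 0.943 + 12945 × 0.491 = 7234 + 6356 = 13590
Giving 3263 / 5061 / 3504 / 13590.
Total: 30350 → 25418; change = -4932; percentage change = -16.3%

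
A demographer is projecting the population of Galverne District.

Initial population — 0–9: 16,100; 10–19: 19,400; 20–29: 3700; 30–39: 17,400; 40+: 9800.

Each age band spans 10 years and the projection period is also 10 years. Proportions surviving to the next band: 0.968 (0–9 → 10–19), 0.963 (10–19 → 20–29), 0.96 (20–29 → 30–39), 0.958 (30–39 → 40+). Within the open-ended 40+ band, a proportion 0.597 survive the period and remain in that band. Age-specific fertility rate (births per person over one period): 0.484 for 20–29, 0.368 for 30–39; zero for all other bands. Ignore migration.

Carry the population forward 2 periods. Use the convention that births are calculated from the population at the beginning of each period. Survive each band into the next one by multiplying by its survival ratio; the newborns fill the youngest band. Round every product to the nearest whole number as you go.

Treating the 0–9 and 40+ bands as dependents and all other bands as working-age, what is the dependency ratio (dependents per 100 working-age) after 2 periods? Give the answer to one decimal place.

66.5

Numbering the bands 1..5 from youngest to oldest:
After projecting period 1:
Births: 3700 × 0.484 = 1791, 17400 × 0.368 = 6403 ⇒ total 8194
Band 2: 16100 × 0.968 = 15585
Band 3: 19400 × 0.963 = 18682
Band 4: 3700 × 0.96 = 3552
Band 5: 17400 × 0.958 + 9800 × 0.597 = 16669 + 5851 = 22520
Population now: 0–9=8194, 10–19=15585, 20–29=18682, 30–39=3552, 40+=22520
After projecting period 2:
Births: 18682 × 0.484 = 9042, 3552 × 0.368 = 1307 ⇒ total 10349
Band 2: 8194 × 0.968 = 7932
Band 3: 15585 × 0.963 = 15008
Band 4: 18682 × 0.96 = 17935
Band 5: 3552 × 0.958 + 22520 × 0.597 = 3403 + 13444 = 16847
Population now: 0–9=10349, 10–19=7932, 20–29=15008, 30–39=17935, 40+=16847
Dependents (band 0–9 + band 40+) = 10349 + 16847 = 27196; working-age = 40875; ratio = 27196/40875 × 100 = 66.5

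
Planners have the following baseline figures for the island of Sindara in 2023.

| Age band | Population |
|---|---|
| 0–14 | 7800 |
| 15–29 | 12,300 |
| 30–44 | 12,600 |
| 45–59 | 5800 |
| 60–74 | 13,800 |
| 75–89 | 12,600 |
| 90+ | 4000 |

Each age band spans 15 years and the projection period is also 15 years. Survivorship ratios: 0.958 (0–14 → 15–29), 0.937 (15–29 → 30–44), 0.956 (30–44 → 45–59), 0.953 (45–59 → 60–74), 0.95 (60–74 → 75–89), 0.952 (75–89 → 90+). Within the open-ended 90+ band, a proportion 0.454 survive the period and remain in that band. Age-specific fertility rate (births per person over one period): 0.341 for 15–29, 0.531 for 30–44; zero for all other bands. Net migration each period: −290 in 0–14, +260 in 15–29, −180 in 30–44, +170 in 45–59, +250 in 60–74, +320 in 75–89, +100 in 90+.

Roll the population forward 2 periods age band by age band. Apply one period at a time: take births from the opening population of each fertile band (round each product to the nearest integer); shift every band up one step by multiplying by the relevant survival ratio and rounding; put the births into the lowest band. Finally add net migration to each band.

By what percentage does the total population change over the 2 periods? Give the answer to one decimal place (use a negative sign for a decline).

After projecting period 1:
Births: 12300 × 0.341 = 4194 ; 12600 × 0.531 = 6691 → 10885
15–29: 7800 × 0.958 = 7472
30–44: 12300 × 0.937 = 11525
45–59: 12600 × 0.956 = 12046
60–74: 5800 × 0.953 = 5527
75–89: 13800 × 0.95 = 13110
90+: 12600 × 0.952 + 4000 × 0.454 = 11995 + 1816 = 13811
Net migration: 0–14 − 290 → 10595; 15–29 + 260 → 7732; 30–44 − 180 → 11345; 45–59 + 170 → 12216; 60–74 + 250 → 5777; 75–89 + 320 → 13430; 90+ + 100 → 13911
Giving 10595 / 7732 / 11345 / 12216 / 5777 / 13430 / 13911.
After projecting period 2:
Births: 7732 × 0.341 = 2637 ; 11345 × 0.531 = 6024 → 8661
15–29: 10595 × 0.958 = 10150
30–44: 7732 × 0.937 = 7245
45–59: 11345 × 0.956 = 10846
60–74: 12216 × 0.953 = 11642
75–89: 5777 × 0.95 = 5488
90+: 13430 × 0.952 + 13911 × 0.454 = 12785 + 6316 = 19101
Net migration: 0–14 − 290 → 8371; 15–29 + 260 → 10410; 30–44 − 180 → 7065; 45–59 + 170 → 11016; 60–74 + 250 → 11892; 75–89 + 320 → 5808; 90+ + 100 → 19201
Giving 8371 / 10410 / 7065 / 11016 / 11892 / 5808 / 19201.
Total: 68900 → 73763; change = 4863; percentage change = 7.1%

7.1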